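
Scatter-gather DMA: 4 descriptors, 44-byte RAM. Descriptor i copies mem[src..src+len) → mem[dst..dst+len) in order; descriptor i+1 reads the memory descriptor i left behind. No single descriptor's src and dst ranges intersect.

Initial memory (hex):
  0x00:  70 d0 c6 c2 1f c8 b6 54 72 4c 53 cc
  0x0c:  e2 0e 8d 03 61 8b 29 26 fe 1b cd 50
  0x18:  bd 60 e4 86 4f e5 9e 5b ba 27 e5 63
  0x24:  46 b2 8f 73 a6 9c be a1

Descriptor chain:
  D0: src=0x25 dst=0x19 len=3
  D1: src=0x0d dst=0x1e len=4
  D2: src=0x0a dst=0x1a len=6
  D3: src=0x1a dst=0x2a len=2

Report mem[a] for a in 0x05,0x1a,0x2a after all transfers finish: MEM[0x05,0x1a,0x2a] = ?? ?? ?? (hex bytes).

[0] 0x25->0x19 len=3 : b2 8f 73
[1] 0x0d->0x1e len=4 : 0e 8d 03 61
[2] 0x0a->0x1a len=6 : 53 cc e2 0e 8d 03
[3] 0x1a->0x2a len=2 : 53 cc
query mem[0x05]=0xc8, mem[0x1a]=0x53, mem[0x2a]=0x53

MEM[0x05,0x1a,0x2a] = c8 53 53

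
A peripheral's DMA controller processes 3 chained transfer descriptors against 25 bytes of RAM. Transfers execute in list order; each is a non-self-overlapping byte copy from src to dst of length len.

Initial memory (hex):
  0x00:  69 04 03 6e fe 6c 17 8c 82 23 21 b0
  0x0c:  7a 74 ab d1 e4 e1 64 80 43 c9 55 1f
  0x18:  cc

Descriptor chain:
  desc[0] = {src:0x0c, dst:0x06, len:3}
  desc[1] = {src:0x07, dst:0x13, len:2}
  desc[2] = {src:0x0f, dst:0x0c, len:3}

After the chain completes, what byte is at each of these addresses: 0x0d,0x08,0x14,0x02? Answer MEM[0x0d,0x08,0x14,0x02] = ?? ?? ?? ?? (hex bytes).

[0] 0x0c->0x06 len=3 : 7a 74 ab
[1] 0x07->0x13 len=2 : 74 ab
[2] 0x0f->0x0c len=3 : d1 e4 e1
query mem[0x0d]=0xe4, mem[0x08]=0xab, mem[0x14]=0xab, mem[0x02]=0x03

MEM[0x0d,0x08,0x14,0x02] = e4 ab ab 03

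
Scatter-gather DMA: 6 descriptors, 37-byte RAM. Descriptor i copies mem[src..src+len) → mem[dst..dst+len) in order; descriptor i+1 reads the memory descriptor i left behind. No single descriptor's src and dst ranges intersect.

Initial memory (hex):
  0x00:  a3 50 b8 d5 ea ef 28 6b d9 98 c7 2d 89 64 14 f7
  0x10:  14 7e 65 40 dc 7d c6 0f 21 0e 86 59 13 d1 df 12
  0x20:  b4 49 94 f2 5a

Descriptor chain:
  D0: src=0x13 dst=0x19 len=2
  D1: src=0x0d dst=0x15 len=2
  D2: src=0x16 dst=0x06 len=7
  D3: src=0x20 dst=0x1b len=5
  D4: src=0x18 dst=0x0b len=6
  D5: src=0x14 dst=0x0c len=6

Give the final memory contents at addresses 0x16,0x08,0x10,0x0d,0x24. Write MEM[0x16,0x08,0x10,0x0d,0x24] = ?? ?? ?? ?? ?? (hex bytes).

MEM[0x16,0x08,0x10,0x0d,0x24] = 14 21 21 64 5a

[0] 0x13->0x19 len=2 : 40 dc
[1] 0x0d->0x15 len=2 : 64 14
[2] 0x16->0x06 len=7 : 14 0f 21 40 dc 59 13
[3] 0x20->0x1b len=5 : b4 49 94 f2 5a
[4] 0x18->0x0b len=6 : 21 40 dc b4 49 94
[5] 0x14->0x0c len=6 : dc 64 14 0f 21 40
query mem[0x16]=0x14, mem[0x08]=0x21, mem[0x10]=0x21, mem[0x0d]=0x64, mem[0x24]=0x5a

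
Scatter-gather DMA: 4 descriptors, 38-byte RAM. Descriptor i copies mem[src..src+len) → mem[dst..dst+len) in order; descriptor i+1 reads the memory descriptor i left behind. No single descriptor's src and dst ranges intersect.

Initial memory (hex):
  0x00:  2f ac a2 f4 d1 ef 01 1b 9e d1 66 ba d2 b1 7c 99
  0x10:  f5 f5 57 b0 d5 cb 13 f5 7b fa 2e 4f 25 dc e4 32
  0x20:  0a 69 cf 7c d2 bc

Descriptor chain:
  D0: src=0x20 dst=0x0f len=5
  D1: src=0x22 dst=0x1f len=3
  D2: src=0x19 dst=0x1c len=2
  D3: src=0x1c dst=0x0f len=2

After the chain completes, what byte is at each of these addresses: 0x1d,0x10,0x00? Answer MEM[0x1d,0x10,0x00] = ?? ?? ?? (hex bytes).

MEM[0x1d,0x10,0x00] = 2e 2e 2f

#0 dst[0x0f+5] := {0x0a,0x69,0xcf,0x7c,0xd2}
#1 dst[0x1f+3] := {0xcf,0x7c,0xd2}
#2 dst[0x1c+2] := {0xfa,0x2e}
#3 dst[0x0f+2] := {0xfa,0x2e}
query mem[0x1d]=0x2e, mem[0x10]=0x2e, mem[0x00]=0x2f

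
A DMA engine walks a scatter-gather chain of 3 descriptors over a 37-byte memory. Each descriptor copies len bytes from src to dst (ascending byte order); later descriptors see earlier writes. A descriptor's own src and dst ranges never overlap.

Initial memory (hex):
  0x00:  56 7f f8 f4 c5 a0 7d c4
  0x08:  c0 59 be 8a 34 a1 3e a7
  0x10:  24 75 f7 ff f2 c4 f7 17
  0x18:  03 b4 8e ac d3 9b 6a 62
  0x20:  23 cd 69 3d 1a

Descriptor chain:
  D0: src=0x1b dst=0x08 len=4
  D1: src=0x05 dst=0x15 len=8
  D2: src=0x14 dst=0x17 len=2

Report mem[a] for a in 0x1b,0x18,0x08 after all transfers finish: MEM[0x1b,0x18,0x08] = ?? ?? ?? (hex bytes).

MEM[0x1b,0x18,0x08] = 6a a0 ac

D0: mem[0x08..0x0b] <- [ac d3 9b 6a]
D1: mem[0x15..0x1c] <- [a0 7d c4 ac d3 9b 6a 34]
D2: mem[0x17..0x18] <- [f2 a0]
query mem[0x1b]=0x6a, mem[0x18]=0xa0, mem[0x08]=0xac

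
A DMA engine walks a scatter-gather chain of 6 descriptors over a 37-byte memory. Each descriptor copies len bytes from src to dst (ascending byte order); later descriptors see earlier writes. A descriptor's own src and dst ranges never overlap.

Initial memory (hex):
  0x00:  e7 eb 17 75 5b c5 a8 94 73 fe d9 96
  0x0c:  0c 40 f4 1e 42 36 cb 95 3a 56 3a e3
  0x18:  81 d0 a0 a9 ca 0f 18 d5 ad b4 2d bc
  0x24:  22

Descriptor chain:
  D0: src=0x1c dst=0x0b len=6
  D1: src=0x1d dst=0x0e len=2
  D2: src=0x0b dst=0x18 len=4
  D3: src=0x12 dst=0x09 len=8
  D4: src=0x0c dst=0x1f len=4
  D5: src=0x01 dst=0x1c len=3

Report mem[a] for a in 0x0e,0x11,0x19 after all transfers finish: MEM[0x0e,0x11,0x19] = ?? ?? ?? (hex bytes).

D0: mem[0x0b..0x10] <- [ca 0f 18 d5 ad b4]
D1: mem[0x0e..0x0f] <- [0f 18]
D2: mem[0x18..0x1b] <- [ca 0f 18 0f]
D3: mem[0x09..0x10] <- [cb 95 3a 56 3a e3 ca 0f]
D4: mem[0x1f..0x22] <- [56 3a e3 ca]
D5: mem[0x1c..0x1e] <- [eb 17 75]
query mem[0x0e]=0xe3, mem[0x11]=0x36, mem[0x19]=0x0f

MEM[0x0e,0x11,0x19] = e3 36 0f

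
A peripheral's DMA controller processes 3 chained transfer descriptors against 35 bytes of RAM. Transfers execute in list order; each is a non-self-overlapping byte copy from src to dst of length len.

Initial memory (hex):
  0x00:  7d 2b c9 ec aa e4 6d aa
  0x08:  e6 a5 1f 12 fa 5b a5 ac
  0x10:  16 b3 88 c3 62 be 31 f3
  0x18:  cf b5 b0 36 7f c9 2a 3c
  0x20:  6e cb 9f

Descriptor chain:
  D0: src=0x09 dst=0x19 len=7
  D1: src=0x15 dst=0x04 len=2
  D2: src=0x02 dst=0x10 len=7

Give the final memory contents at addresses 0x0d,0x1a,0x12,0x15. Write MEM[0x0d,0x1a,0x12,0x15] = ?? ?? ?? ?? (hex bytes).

MEM[0x0d,0x1a,0x12,0x15] = 5b 1f be aa

  after D0: wrote 7B at 0x19 = a51f12fa5ba5ac
  after D1: wrote 2B at 0x04 = be31
  after D2: wrote 7B at 0x10 = c9ecbe316daae6
query mem[0x0d]=0x5b, mem[0x1a]=0x1f, mem[0x12]=0xbe, mem[0x15]=0xaa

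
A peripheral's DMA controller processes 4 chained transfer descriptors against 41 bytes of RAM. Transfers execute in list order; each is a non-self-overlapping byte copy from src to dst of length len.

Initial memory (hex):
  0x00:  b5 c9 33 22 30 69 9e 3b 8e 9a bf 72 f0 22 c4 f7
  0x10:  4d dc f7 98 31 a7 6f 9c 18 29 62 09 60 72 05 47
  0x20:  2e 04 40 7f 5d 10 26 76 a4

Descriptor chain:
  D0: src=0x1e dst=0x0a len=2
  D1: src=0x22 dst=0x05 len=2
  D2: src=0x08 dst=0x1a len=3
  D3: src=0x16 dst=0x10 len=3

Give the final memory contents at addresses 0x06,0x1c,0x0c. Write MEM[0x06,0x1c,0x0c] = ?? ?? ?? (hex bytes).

[0] 0x1e->0x0a len=2 : 05 47
[1] 0x22->0x05 len=2 : 40 7f
[2] 0x08->0x1a len=3 : 8e 9a 05
[3] 0x16->0x10 len=3 : 6f 9c 18
query mem[0x06]=0x7f, mem[0x1c]=0x05, mem[0x0c]=0xf0

MEM[0x06,0x1c,0x0c] = 7f 05 f0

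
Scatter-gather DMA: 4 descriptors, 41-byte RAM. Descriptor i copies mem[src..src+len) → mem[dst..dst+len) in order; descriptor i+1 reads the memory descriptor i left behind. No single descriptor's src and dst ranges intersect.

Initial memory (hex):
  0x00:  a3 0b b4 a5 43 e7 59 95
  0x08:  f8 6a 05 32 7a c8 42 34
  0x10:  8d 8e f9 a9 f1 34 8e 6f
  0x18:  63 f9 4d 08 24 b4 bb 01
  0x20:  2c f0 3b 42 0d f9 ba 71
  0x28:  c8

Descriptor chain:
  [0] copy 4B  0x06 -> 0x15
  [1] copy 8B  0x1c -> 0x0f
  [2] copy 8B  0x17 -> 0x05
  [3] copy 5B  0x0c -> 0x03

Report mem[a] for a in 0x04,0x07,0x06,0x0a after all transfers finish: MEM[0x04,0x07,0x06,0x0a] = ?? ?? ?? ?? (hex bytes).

[0] 0x06->0x15 len=4 : 59 95 f8 6a
[1] 0x1c->0x0f len=8 : 24 b4 bb 01 2c f0 3b 42
[2] 0x17->0x05 len=8 : f8 6a f9 4d 08 24 b4 bb
[3] 0x0c->0x03 len=5 : bb c8 42 24 b4
query mem[0x04]=0xc8, mem[0x07]=0xb4, mem[0x06]=0x24, mem[0x0a]=0x24

MEM[0x04,0x07,0x06,0x0a] = c8 b4 24 24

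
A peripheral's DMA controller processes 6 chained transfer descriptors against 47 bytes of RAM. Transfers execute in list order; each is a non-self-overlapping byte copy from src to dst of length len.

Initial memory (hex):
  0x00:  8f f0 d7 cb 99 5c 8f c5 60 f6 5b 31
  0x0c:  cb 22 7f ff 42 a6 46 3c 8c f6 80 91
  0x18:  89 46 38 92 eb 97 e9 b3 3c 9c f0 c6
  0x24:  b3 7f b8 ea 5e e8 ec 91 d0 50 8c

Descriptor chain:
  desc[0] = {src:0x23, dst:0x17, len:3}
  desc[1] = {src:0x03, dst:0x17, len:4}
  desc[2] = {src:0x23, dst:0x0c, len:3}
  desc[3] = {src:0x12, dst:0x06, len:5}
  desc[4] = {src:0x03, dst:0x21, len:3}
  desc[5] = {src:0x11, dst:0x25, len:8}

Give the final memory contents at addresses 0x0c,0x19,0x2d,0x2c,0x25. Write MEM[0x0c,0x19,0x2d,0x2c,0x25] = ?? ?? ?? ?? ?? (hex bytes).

MEM[0x0c,0x19,0x2d,0x2c,0x25] = c6 5c 50 99 a6

D0: mem[0x17..0x19] <- [c6 b3 7f]
D1: mem[0x17..0x1a] <- [cb 99 5c 8f]
D2: mem[0x0c..0x0e] <- [c6 b3 7f]
D3: mem[0x06..0x0a] <- [46 3c 8c f6 80]
D4: mem[0x21..0x23] <- [cb 99 5c]
D5: mem[0x25..0x2c] <- [a6 46 3c 8c f6 80 cb 99]
query mem[0x0c]=0xc6, mem[0x19]=0x5c, mem[0x2d]=0x50, mem[0x2c]=0x99, mem[0x25]=0xa6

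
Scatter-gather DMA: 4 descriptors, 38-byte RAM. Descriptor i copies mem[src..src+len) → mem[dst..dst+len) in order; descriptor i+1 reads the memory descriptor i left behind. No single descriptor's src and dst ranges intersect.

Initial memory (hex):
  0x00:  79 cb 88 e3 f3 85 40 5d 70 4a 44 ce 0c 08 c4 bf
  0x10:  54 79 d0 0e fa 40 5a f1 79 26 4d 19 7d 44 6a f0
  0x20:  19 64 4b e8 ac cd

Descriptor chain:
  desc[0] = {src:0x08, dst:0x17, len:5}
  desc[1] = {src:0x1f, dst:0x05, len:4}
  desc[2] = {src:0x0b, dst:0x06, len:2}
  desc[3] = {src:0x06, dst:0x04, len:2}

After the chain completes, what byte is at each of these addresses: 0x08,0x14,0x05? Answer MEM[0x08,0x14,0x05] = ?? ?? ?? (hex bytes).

MEM[0x08,0x14,0x05] = 4b fa 0c

D0: mem[0x17..0x1b] <- [70 4a 44 ce 0c]
D1: mem[0x05..0x08] <- [f0 19 64 4b]
D2: mem[0x06..0x07] <- [ce 0c]
D3: mem[0x04..0x05] <- [ce 0c]
query mem[0x08]=0x4b, mem[0x14]=0xfa, mem[0x05]=0x0c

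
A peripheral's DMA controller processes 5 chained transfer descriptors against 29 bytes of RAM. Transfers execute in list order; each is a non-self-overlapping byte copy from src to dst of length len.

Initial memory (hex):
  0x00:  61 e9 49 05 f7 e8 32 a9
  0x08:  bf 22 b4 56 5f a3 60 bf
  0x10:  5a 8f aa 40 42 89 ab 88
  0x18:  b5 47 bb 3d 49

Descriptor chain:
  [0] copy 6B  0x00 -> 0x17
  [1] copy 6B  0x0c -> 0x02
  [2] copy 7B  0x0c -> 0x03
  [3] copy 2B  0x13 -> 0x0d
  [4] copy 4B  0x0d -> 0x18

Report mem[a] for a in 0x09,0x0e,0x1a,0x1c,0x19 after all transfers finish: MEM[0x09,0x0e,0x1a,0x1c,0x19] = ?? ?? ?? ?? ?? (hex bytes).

[0] 0x00->0x17 len=6 : 61 e9 49 05 f7 e8
[1] 0x0c->0x02 len=6 : 5f a3 60 bf 5a 8f
[2] 0x0c->0x03 len=7 : 5f a3 60 bf 5a 8f aa
[3] 0x13->0x0d len=2 : 40 42
[4] 0x0d->0x18 len=4 : 40 42 bf 5a
query mem[0x09]=0xaa, mem[0x0e]=0x42, mem[0x1a]=0xbf, mem[0x1c]=0xe8, mem[0x19]=0x42

MEM[0x09,0x0e,0x1a,0x1c,0x19] = aa 42 bf e8 42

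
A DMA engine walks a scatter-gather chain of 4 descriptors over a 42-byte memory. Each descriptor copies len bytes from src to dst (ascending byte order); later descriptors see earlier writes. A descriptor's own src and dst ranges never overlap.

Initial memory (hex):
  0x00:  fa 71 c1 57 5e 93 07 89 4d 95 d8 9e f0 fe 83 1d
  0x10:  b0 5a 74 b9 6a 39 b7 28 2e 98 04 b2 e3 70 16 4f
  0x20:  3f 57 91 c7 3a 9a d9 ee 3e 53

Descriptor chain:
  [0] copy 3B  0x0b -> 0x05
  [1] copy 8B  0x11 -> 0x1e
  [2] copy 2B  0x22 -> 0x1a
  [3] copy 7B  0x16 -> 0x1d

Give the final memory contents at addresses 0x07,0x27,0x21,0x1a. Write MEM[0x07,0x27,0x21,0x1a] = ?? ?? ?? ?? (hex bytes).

MEM[0x07,0x27,0x21,0x1a] = fe ee 39 39

  after D0: wrote 3B at 0x05 = 9ef0fe
  after D1: wrote 8B at 0x1e = 5a74b96a39b7282e
  after D2: wrote 2B at 0x1a = 39b7
  after D3: wrote 7B at 0x1d = b7282e9839b7e3
query mem[0x07]=0xfe, mem[0x27]=0xee, mem[0x21]=0x39, mem[0x1a]=0x39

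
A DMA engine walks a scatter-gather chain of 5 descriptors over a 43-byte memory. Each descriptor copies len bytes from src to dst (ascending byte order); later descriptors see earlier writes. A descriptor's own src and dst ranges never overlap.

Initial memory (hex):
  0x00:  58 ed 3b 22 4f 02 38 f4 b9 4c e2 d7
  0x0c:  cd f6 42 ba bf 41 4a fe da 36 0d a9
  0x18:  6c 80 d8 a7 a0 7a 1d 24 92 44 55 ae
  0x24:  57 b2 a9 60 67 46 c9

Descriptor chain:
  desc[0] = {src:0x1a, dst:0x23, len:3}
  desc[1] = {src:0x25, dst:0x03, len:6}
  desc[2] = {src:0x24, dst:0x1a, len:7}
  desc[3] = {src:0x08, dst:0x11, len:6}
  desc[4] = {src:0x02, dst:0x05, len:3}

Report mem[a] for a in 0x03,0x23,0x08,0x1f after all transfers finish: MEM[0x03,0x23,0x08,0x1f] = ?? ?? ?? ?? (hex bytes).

[0] 0x1a->0x23 len=3 : d8 a7 a0
[1] 0x25->0x03 len=6 : a0 a9 60 67 46 c9
[2] 0x24->0x1a len=7 : a7 a0 a9 60 67 46 c9
[3] 0x08->0x11 len=6 : c9 4c e2 d7 cd f6
[4] 0x02->0x05 len=3 : 3b a0 a9
query mem[0x03]=0xa0, mem[0x23]=0xd8, mem[0x08]=0xc9, mem[0x1f]=0x46

MEM[0x03,0x23,0x08,0x1f] = a0 d8 c9 46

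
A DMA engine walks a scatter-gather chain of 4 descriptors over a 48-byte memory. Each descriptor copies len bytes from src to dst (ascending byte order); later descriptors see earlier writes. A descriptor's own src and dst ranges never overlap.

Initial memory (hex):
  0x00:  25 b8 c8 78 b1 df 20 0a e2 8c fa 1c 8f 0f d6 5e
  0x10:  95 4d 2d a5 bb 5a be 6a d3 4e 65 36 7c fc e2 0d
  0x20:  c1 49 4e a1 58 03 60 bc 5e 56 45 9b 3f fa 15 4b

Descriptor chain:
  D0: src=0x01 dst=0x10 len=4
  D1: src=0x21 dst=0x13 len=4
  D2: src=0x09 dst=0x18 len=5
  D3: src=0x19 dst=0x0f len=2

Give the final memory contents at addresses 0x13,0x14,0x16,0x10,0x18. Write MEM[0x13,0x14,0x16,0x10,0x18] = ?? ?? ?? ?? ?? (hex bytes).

MEM[0x13,0x14,0x16,0x10,0x18] = 49 4e 58 1c 8c

  after D0: wrote 4B at 0x10 = b8c878b1
  after D1: wrote 4B at 0x13 = 494ea158
  after D2: wrote 5B at 0x18 = 8cfa1c8f0f
  after D3: wrote 2B at 0x0f = fa1c
query mem[0x13]=0x49, mem[0x14]=0x4e, mem[0x16]=0x58, mem[0x10]=0x1c, mem[0x18]=0x8c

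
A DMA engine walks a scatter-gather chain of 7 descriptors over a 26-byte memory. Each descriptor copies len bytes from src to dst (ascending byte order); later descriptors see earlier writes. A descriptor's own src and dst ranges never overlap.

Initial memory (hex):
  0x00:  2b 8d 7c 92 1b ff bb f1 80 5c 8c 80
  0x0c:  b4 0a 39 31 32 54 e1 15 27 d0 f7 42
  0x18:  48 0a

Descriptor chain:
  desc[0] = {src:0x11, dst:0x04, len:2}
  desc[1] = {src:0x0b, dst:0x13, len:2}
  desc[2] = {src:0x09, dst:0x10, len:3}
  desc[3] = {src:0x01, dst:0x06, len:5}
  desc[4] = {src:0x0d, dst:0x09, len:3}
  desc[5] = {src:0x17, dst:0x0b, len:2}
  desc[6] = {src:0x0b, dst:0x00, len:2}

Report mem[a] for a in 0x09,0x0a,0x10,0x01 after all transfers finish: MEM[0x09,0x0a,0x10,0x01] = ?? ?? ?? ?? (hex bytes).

[0] 0x11->0x04 len=2 : 54 e1
[1] 0x0b->0x13 len=2 : 80 b4
[2] 0x09->0x10 len=3 : 5c 8c 80
[3] 0x01->0x06 len=5 : 8d 7c 92 54 e1
[4] 0x0d->0x09 len=3 : 0a 39 31
[5] 0x17->0x0b len=2 : 42 48
[6] 0x0b->0x00 len=2 : 42 48
query mem[0x09]=0x0a, mem[0x0a]=0x39, mem[0x10]=0x5c, mem[0x01]=0x48

MEM[0x09,0x0a,0x10,0x01] = 0a 39 5c 48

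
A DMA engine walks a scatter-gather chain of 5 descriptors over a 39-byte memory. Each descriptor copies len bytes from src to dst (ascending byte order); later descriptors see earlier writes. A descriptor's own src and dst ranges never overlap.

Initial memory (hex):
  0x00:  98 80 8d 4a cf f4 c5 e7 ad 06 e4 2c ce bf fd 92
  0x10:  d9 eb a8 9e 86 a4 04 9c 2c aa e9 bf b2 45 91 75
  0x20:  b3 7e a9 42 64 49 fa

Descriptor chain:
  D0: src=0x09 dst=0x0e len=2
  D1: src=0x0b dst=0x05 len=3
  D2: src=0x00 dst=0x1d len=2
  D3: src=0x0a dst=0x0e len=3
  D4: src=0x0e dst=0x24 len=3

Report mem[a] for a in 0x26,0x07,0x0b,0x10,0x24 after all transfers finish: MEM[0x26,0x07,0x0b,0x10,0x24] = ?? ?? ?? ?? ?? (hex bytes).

#0 dst[0x0e+2] := {0x06,0xe4}
#1 dst[0x05+3] := {0x2c,0xce,0xbf}
#2 dst[0x1d+2] := {0x98,0x80}
#3 dst[0x0e+3] := {0xe4,0x2c,0xce}
#4 dst[0x24+3] := {0xe4,0x2c,0xce}
query mem[0x26]=0xce, mem[0x07]=0xbf, mem[0x0b]=0x2c, mem[0x10]=0xce, mem[0x24]=0xe4

MEM[0x26,0x07,0x0b,0x10,0x24] = ce bf 2c ce e4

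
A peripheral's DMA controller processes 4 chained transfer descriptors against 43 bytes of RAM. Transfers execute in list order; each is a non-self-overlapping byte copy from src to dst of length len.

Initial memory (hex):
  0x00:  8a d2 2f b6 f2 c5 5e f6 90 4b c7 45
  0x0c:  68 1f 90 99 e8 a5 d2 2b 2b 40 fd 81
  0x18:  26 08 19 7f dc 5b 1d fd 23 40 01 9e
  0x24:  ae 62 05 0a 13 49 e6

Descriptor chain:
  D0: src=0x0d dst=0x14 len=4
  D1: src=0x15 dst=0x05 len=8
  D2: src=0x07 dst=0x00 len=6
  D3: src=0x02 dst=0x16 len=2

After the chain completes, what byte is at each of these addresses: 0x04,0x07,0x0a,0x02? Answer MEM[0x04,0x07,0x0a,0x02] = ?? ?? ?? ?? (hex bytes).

  after D0: wrote 4B at 0x14 = 1f9099e8
  after D1: wrote 8B at 0x05 = 9099e82608197fdc
  after D2: wrote 6B at 0x00 = e82608197fdc
  after D3: wrote 2B at 0x16 = 0819
query mem[0x04]=0x7f, mem[0x07]=0xe8, mem[0x0a]=0x19, mem[0x02]=0x08

MEM[0x04,0x07,0x0a,0x02] = 7f e8 19 08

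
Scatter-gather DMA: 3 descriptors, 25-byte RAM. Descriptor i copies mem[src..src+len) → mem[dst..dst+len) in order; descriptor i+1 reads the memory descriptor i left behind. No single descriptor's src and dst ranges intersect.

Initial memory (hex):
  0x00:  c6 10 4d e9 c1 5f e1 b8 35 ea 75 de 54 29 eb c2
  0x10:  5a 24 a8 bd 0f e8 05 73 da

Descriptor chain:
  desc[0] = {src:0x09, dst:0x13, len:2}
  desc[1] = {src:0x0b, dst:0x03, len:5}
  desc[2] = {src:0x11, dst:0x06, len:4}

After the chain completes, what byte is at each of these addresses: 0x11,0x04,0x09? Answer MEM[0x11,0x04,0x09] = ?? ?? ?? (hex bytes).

MEM[0x11,0x04,0x09] = 24 54 75

  after D0: wrote 2B at 0x13 = ea75
  after D1: wrote 5B at 0x03 = de5429ebc2
  after D2: wrote 4B at 0x06 = 24a8ea75
query mem[0x11]=0x24, mem[0x04]=0x54, mem[0x09]=0x75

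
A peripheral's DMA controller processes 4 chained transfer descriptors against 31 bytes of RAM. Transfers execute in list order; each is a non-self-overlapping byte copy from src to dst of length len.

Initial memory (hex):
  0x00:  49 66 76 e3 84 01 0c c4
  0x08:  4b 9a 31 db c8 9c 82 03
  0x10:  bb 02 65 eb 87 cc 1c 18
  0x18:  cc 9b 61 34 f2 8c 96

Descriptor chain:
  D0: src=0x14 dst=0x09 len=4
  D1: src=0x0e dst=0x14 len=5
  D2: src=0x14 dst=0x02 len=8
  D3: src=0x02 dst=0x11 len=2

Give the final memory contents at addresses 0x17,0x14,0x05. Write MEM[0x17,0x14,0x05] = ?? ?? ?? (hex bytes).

MEM[0x17,0x14,0x05] = 02 82 02

#0 dst[0x09+4] := {0x87,0xcc,0x1c,0x18}
#1 dst[0x14+5] := {0x82,0x03,0xbb,0x02,0x65}
#2 dst[0x02+8] := {0x82,0x03,0xbb,0x02,0x65,0x9b,0x61,0x34}
#3 dst[0x11+2] := {0x82,0x03}
query mem[0x17]=0x02, mem[0x14]=0x82, mem[0x05]=0x02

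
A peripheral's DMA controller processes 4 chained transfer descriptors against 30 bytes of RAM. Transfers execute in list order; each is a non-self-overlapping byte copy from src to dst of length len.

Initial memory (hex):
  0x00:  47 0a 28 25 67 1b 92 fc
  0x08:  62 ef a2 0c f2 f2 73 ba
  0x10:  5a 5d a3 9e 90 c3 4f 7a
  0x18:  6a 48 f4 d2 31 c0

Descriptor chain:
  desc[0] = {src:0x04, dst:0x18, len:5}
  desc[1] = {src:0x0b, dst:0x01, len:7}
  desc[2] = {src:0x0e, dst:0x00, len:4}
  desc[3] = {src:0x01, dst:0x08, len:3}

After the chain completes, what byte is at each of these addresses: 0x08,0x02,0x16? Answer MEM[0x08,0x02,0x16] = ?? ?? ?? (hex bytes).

[0] 0x04->0x18 len=5 : 67 1b 92 fc 62
[1] 0x0b->0x01 len=7 : 0c f2 f2 73 ba 5a 5d
[2] 0x0e->0x00 len=4 : 73 ba 5a 5d
[3] 0x01->0x08 len=3 : ba 5a 5d
query mem[0x08]=0xba, mem[0x02]=0x5a, mem[0x16]=0x4f

MEM[0x08,0x02,0x16] = ba 5a 4f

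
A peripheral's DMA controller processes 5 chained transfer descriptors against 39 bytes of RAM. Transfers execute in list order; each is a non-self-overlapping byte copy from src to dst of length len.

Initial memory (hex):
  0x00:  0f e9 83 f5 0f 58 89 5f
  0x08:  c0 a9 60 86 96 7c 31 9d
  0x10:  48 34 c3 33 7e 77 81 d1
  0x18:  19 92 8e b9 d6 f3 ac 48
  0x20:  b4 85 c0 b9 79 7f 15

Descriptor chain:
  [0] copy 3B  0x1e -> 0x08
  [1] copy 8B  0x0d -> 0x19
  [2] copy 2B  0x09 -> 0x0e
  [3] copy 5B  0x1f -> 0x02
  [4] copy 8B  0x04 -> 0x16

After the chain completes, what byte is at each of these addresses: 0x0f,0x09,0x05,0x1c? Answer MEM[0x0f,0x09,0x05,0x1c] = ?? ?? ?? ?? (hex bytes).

MEM[0x0f,0x09,0x05,0x1c] = b4 48 c0 b4

[0] 0x1e->0x08 len=3 : ac 48 b4
[1] 0x0d->0x19 len=8 : 7c 31 9d 48 34 c3 33 7e
[2] 0x09->0x0e len=2 : 48 b4
[3] 0x1f->0x02 len=5 : 33 7e 85 c0 b9
[4] 0x04->0x16 len=8 : 85 c0 b9 5f ac 48 b4 86
query mem[0x0f]=0xb4, mem[0x09]=0x48, mem[0x05]=0xc0, mem[0x1c]=0xb4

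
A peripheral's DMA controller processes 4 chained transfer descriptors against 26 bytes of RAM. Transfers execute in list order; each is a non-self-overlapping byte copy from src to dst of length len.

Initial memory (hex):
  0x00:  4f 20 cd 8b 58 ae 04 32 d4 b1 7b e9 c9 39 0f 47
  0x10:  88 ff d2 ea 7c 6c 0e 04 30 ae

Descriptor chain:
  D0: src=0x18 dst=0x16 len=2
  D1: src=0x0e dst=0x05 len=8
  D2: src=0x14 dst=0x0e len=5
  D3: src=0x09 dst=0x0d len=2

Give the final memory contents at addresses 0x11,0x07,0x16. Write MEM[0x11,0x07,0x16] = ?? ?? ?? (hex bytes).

MEM[0x11,0x07,0x16] = ae 88 30

  after D0: wrote 2B at 0x16 = 30ae
  after D1: wrote 8B at 0x05 = 0f4788ffd2ea7c6c
  after D2: wrote 5B at 0x0e = 7c6c30ae30
  after D3: wrote 2B at 0x0d = d2ea
query mem[0x11]=0xae, mem[0x07]=0x88, mem[0x16]=0x30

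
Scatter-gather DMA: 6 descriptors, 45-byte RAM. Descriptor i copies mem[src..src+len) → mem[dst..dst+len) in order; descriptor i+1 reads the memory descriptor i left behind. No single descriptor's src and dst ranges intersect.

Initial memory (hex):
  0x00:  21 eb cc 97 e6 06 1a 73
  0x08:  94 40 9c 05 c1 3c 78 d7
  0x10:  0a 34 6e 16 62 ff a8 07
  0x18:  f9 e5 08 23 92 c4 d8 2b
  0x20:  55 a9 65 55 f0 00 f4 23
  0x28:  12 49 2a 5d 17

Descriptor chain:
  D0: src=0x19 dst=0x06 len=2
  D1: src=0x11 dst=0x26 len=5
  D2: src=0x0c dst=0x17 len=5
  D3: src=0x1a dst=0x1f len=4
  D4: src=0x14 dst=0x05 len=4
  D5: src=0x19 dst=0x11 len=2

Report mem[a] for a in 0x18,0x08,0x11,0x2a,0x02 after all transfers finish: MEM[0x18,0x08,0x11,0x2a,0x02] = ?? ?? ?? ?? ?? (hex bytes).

#0 dst[0x06+2] := {0xe5,0x08}
#1 dst[0x26+5] := {0x34,0x6e,0x16,0x62,0xff}
#2 dst[0x17+5] := {0xc1,0x3c,0x78,0xd7,0x0a}
#3 dst[0x1f+4] := {0xd7,0x0a,0x92,0xc4}
#4 dst[0x05+4] := {0x62,0xff,0xa8,0xc1}
#5 dst[0x11+2] := {0x78,0xd7}
query mem[0x18]=0x3c, mem[0x08]=0xc1, mem[0x11]=0x78, mem[0x2a]=0xff, mem[0x02]=0xcc

MEM[0x18,0x08,0x11,0x2a,0x02] = 3c c1 78 ff cc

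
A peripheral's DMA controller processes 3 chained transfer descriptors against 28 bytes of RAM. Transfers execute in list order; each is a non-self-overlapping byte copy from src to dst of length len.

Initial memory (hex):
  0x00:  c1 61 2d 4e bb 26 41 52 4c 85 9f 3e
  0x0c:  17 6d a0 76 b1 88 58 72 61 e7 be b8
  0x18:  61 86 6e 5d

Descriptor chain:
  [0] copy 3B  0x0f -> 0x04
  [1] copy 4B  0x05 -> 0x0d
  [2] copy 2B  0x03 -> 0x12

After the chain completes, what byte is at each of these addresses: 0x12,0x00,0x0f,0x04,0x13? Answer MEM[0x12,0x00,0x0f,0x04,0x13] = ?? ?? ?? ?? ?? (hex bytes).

  after D0: wrote 3B at 0x04 = 76b188
  after D1: wrote 4B at 0x0d = b188524c
  after D2: wrote 2B at 0x12 = 4e76
query mem[0x12]=0x4e, mem[0x00]=0xc1, mem[0x0f]=0x52, mem[0x04]=0x76, mem[0x13]=0x76

MEM[0x12,0x00,0x0f,0x04,0x13] = 4e c1 52 76 76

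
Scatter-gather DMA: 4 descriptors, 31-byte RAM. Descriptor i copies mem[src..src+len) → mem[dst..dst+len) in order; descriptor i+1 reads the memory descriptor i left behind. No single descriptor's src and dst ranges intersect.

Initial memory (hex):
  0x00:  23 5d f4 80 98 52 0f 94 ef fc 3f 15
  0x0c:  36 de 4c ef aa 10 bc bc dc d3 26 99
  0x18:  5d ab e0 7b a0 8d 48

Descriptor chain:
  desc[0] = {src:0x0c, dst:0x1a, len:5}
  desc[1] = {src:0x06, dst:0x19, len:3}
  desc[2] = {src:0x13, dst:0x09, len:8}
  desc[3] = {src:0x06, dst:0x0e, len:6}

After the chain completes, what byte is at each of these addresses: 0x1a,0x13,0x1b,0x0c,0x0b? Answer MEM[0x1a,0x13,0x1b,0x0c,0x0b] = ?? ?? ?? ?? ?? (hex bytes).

  after D0: wrote 5B at 0x1a = 36de4cefaa
  after D1: wrote 3B at 0x19 = 0f94ef
  after D2: wrote 8B at 0x09 = bcdcd326995d0f94
  after D3: wrote 6B at 0x0e = 0f94efbcdcd3
query mem[0x1a]=0x94, mem[0x13]=0xd3, mem[0x1b]=0xef, mem[0x0c]=0x26, mem[0x0b]=0xd3

MEM[0x1a,0x13,0x1b,0x0c,0x0b] = 94 d3 ef 26 d3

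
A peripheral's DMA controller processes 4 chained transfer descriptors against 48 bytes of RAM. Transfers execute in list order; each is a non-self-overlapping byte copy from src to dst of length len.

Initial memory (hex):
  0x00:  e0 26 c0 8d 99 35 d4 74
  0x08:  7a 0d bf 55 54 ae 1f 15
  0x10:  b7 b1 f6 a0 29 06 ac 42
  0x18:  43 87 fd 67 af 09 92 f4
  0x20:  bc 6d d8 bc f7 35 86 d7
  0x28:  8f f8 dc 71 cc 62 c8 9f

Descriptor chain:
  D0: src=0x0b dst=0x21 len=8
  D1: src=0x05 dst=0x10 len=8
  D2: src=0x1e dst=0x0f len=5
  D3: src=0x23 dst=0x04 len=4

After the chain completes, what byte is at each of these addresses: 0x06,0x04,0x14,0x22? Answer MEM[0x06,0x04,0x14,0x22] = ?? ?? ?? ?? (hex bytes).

D0: mem[0x21..0x28] <- [55 54 ae 1f 15 b7 b1 f6]
D1: mem[0x10..0x17] <- [35 d4 74 7a 0d bf 55 54]
D2: mem[0x0f..0x13] <- [92 f4 bc 55 54]
D3: mem[0x04..0x07] <- [ae 1f 15 b7]
query mem[0x06]=0x15, mem[0x04]=0xae, mem[0x14]=0x0d, mem[0x22]=0x54

MEM[0x06,0x04,0x14,0x22] = 15 ae 0d 54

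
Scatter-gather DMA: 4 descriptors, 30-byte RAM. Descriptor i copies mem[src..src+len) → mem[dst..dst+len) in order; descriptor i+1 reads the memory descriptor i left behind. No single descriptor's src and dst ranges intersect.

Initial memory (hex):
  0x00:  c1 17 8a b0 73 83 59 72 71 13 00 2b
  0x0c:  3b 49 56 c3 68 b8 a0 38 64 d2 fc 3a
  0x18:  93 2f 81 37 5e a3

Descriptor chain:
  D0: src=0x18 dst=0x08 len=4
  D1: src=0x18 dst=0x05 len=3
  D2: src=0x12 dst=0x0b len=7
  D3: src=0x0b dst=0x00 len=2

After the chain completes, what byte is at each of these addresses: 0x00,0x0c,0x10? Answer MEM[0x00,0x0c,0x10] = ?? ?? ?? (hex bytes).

#0 dst[0x08+4] := {0x93,0x2f,0x81,0x37}
#1 dst[0x05+3] := {0x93,0x2f,0x81}
#2 dst[0x0b+7] := {0xa0,0x38,0x64,0xd2,0xfc,0x3a,0x93}
#3 dst[0x00+2] := {0xa0,0x38}
query mem[0x00]=0xa0, mem[0x0c]=0x38, mem[0x10]=0x3a

MEM[0x00,0x0c,0x10] = a0 38 3a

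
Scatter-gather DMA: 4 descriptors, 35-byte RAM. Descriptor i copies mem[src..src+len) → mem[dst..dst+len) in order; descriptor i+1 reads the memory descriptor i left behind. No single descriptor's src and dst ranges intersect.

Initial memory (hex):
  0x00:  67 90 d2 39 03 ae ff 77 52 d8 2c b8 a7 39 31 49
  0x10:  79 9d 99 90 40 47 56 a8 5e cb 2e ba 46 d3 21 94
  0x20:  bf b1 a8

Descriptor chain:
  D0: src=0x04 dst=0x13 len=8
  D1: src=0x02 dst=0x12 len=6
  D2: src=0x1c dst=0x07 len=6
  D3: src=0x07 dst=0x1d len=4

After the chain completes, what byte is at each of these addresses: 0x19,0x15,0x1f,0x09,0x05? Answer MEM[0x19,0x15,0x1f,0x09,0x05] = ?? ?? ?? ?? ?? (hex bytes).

  after D0: wrote 8B at 0x13 = 03aeff7752d82cb8
  after D1: wrote 6B at 0x12 = d23903aeff77
  after D2: wrote 6B at 0x07 = 46d32194bfb1
  after D3: wrote 4B at 0x1d = 46d32194
query mem[0x19]=0x2c, mem[0x15]=0xae, mem[0x1f]=0x21, mem[0x09]=0x21, mem[0x05]=0xae

MEM[0x19,0x15,0x1f,0x09,0x05] = 2c ae 21 21 ae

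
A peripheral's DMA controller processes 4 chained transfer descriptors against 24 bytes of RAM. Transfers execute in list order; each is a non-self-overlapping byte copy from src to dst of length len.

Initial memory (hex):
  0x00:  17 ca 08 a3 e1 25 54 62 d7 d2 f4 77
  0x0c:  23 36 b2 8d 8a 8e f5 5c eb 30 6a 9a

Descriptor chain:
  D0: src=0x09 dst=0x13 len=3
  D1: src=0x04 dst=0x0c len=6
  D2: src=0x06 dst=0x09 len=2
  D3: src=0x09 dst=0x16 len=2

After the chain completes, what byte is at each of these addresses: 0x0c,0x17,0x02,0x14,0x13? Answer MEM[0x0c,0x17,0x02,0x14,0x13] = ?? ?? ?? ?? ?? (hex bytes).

D0: mem[0x13..0x15] <- [d2 f4 77]
D1: mem[0x0c..0x11] <- [e1 25 54 62 d7 d2]
D2: mem[0x09..0x0a] <- [54 62]
D3: mem[0x16..0x17] <- [54 62]
query mem[0x0c]=0xe1, mem[0x17]=0x62, mem[0x02]=0x08, mem[0x14]=0xf4, mem[0x13]=0xd2

MEM[0x0c,0x17,0x02,0x14,0x13] = e1 62 08 f4 d2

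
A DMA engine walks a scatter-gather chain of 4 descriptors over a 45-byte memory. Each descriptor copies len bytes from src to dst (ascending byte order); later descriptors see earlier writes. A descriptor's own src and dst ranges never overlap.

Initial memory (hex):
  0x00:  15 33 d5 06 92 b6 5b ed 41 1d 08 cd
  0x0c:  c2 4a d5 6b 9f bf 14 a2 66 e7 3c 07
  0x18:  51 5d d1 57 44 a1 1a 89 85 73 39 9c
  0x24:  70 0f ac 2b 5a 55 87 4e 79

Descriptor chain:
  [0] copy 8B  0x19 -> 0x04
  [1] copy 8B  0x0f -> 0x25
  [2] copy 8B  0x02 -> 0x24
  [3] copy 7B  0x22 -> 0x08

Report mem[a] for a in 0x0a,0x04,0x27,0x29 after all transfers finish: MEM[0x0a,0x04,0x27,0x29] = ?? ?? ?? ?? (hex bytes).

[0] 0x19->0x04 len=8 : 5d d1 57 44 a1 1a 89 85
[1] 0x0f->0x25 len=8 : 6b 9f bf 14 a2 66 e7 3c
[2] 0x02->0x24 len=8 : d5 06 5d d1 57 44 a1 1a
[3] 0x22->0x08 len=7 : 39 9c d5 06 5d d1 57
query mem[0x0a]=0xd5, mem[0x04]=0x5d, mem[0x27]=0xd1, mem[0x29]=0x44

MEM[0x0a,0x04,0x27,0x29] = d5 5d d1 44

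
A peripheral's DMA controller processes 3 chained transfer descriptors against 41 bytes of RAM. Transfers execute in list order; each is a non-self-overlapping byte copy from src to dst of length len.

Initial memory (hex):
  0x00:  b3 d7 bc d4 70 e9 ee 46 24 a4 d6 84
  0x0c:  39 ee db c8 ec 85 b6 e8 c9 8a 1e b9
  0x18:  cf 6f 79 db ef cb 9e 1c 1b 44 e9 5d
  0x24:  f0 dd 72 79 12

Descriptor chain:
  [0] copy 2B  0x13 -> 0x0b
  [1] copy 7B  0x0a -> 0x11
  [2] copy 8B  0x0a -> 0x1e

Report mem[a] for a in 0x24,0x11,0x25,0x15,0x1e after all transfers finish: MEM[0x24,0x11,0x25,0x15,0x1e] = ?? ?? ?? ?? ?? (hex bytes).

  after D0: wrote 2B at 0x0b = e8c9
  after D1: wrote 7B at 0x11 = d6e8c9eedbc8ec
  after D2: wrote 8B at 0x1e = d6e8c9eedbc8ecd6
query mem[0x24]=0xec, mem[0x11]=0xd6, mem[0x25]=0xd6, mem[0x15]=0xdb, mem[0x1e]=0xd6

MEM[0x24,0x11,0x25,0x15,0x1e] = ec d6 d6 db d6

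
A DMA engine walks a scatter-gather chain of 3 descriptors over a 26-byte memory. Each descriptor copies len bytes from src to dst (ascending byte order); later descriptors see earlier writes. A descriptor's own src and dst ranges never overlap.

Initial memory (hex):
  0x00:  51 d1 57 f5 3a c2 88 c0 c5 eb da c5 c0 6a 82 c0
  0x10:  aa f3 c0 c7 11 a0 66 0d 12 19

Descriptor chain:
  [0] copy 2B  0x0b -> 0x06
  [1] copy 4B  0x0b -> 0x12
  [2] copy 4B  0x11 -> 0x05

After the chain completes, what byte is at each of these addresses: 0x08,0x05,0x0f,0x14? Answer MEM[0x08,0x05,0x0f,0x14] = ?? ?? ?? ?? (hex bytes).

MEM[0x08,0x05,0x0f,0x14] = 6a f3 c0 6a

[0] 0x0b->0x06 len=2 : c5 c0
[1] 0x0b->0x12 len=4 : c5 c0 6a 82
[2] 0x11->0x05 len=4 : f3 c5 c0 6a
query mem[0x08]=0x6a, mem[0x05]=0xf3, mem[0x0f]=0xc0, mem[0x14]=0x6a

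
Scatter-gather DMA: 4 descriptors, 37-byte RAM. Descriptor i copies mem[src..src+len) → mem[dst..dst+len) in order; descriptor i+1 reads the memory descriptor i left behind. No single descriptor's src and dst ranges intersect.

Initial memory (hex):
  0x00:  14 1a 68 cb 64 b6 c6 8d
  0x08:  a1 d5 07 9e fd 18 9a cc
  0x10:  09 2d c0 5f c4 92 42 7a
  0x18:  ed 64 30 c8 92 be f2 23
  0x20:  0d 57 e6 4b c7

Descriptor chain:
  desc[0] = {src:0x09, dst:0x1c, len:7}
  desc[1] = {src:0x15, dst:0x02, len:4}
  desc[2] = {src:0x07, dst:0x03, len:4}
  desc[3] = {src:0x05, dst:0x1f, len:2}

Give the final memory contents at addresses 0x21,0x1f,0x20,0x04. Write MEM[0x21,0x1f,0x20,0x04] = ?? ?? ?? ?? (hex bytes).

[0] 0x09->0x1c len=7 : d5 07 9e fd 18 9a cc
[1] 0x15->0x02 len=4 : 92 42 7a ed
[2] 0x07->0x03 len=4 : 8d a1 d5 07
[3] 0x05->0x1f len=2 : d5 07
query mem[0x21]=0x9a, mem[0x1f]=0xd5, mem[0x20]=0x07, mem[0x04]=0xa1

MEM[0x21,0x1f,0x20,0x04] = 9a d5 07 a1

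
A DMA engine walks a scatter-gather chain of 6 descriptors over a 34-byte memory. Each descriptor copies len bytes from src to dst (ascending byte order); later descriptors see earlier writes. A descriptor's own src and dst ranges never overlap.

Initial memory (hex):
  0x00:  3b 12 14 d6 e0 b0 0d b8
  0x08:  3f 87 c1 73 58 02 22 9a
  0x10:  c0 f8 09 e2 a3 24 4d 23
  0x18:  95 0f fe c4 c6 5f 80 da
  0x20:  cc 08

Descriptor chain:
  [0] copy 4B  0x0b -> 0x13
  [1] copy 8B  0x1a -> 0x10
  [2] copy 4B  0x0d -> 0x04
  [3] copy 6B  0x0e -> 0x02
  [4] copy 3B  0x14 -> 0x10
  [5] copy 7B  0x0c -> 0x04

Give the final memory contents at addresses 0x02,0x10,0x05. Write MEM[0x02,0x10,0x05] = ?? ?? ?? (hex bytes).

MEM[0x02,0x10,0x05] = 22 80 02

[0] 0x0b->0x13 len=4 : 73 58 02 22
[1] 0x1a->0x10 len=8 : fe c4 c6 5f 80 da cc 08
[2] 0x0d->0x04 len=4 : 02 22 9a fe
[3] 0x0e->0x02 len=6 : 22 9a fe c4 c6 5f
[4] 0x14->0x10 len=3 : 80 da cc
[5] 0x0c->0x04 len=7 : 58 02 22 9a 80 da cc
query mem[0x02]=0x22, mem[0x10]=0x80, mem[0x05]=0x02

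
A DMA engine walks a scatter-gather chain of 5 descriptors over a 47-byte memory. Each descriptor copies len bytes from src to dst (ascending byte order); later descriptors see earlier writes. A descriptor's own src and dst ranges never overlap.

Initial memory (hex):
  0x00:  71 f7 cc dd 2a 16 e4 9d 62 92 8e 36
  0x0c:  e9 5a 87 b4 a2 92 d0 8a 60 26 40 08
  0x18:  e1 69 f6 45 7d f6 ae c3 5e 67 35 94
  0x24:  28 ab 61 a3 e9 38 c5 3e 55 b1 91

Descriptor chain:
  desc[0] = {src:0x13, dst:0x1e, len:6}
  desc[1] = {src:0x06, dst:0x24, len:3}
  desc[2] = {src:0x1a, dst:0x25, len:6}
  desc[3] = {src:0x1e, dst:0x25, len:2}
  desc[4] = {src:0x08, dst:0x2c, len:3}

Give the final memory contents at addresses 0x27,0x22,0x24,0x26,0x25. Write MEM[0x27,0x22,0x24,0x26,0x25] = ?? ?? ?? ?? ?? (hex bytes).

MEM[0x27,0x22,0x24,0x26,0x25] = 7d 08 e4 60 8a

[0] 0x13->0x1e len=6 : 8a 60 26 40 08 e1
[1] 0x06->0x24 len=3 : e4 9d 62
[2] 0x1a->0x25 len=6 : f6 45 7d f6 8a 60
[3] 0x1e->0x25 len=2 : 8a 60
[4] 0x08->0x2c len=3 : 62 92 8e
query mem[0x27]=0x7d, mem[0x22]=0x08, mem[0x24]=0xe4, mem[0x26]=0x60, mem[0x25]=0x8a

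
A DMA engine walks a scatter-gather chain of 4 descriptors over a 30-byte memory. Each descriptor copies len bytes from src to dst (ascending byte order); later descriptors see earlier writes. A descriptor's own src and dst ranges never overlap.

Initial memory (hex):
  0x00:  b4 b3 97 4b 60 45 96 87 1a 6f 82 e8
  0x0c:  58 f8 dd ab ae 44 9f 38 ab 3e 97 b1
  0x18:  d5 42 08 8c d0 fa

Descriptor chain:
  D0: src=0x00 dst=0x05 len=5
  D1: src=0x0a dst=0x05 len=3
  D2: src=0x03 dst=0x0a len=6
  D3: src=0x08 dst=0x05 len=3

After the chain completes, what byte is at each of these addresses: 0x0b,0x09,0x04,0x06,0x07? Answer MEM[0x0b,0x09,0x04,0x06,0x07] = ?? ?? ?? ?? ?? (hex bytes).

MEM[0x0b,0x09,0x04,0x06,0x07] = 60 60 60 60 4b

[0] 0x00->0x05 len=5 : b4 b3 97 4b 60
[1] 0x0a->0x05 len=3 : 82 e8 58
[2] 0x03->0x0a len=6 : 4b 60 82 e8 58 4b
[3] 0x08->0x05 len=3 : 4b 60 4b
query mem[0x0b]=0x60, mem[0x09]=0x60, mem[0x04]=0x60, mem[0x06]=0x60, mem[0x07]=0x4b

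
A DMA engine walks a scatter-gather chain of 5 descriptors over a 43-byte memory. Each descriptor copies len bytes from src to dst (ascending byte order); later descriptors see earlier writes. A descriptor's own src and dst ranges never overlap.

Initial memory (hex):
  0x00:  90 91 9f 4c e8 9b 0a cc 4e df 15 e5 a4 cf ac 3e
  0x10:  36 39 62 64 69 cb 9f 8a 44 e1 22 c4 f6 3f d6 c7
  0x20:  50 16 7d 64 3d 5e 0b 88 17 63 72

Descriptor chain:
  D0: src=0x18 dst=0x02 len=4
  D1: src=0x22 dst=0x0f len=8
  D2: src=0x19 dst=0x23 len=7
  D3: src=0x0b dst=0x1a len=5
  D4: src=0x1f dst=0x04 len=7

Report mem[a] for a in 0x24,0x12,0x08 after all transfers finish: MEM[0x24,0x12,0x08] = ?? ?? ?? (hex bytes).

MEM[0x24,0x12,0x08] = 22 5e e1

  after D0: wrote 4B at 0x02 = 44e122c4
  after D1: wrote 8B at 0x0f = 7d643d5e0b881763
  after D2: wrote 7B at 0x23 = e122c4f63fd6c7
  after D3: wrote 5B at 0x1a = e5a4cfac7d
  after D4: wrote 7B at 0x04 = c750167de122c4
query mem[0x24]=0x22, mem[0x12]=0x5e, mem[0x08]=0xe1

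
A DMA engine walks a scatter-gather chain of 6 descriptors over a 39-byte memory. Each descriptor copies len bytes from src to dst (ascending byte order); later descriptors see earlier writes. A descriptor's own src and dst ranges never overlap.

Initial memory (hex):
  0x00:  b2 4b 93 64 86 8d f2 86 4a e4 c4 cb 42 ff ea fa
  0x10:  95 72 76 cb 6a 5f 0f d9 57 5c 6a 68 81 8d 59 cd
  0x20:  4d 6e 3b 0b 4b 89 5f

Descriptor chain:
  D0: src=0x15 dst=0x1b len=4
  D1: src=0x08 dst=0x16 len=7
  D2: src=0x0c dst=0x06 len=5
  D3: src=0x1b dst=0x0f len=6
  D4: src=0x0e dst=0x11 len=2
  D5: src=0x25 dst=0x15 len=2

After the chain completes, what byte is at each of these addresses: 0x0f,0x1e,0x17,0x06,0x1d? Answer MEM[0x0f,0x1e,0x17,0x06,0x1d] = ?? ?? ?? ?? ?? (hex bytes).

MEM[0x0f,0x1e,0x17,0x06,0x1d] = ff 57 e4 42 d9

[0] 0x15->0x1b len=4 : 5f 0f d9 57
[1] 0x08->0x16 len=7 : 4a e4 c4 cb 42 ff ea
[2] 0x0c->0x06 len=5 : 42 ff ea fa 95
[3] 0x1b->0x0f len=6 : ff ea d9 57 cd 4d
[4] 0x0e->0x11 len=2 : ea ff
[5] 0x25->0x15 len=2 : 89 5f
query mem[0x0f]=0xff, mem[0x1e]=0x57, mem[0x17]=0xe4, mem[0x06]=0x42, mem[0x1d]=0xd9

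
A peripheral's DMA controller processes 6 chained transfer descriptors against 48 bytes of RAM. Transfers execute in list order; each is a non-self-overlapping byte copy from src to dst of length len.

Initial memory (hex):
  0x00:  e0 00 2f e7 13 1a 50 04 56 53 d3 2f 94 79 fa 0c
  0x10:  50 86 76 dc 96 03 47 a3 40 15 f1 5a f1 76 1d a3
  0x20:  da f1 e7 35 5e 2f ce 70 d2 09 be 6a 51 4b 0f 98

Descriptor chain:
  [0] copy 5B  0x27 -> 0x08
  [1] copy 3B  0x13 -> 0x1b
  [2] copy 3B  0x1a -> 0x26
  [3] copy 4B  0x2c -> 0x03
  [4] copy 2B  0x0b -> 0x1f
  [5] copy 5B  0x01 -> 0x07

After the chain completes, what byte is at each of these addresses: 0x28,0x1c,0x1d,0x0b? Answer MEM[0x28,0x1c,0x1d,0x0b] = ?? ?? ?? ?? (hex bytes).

MEM[0x28,0x1c,0x1d,0x0b] = 96 96 03 0f

[0] 0x27->0x08 len=5 : 70 d2 09 be 6a
[1] 0x13->0x1b len=3 : dc 96 03
[2] 0x1a->0x26 len=3 : f1 dc 96
[3] 0x2c->0x03 len=4 : 51 4b 0f 98
[4] 0x0b->0x1f len=2 : be 6a
[5] 0x01->0x07 len=5 : 00 2f 51 4b 0f
query mem[0x28]=0x96, mem[0x1c]=0x96, mem[0x1d]=0x03, mem[0x0b]=0x0f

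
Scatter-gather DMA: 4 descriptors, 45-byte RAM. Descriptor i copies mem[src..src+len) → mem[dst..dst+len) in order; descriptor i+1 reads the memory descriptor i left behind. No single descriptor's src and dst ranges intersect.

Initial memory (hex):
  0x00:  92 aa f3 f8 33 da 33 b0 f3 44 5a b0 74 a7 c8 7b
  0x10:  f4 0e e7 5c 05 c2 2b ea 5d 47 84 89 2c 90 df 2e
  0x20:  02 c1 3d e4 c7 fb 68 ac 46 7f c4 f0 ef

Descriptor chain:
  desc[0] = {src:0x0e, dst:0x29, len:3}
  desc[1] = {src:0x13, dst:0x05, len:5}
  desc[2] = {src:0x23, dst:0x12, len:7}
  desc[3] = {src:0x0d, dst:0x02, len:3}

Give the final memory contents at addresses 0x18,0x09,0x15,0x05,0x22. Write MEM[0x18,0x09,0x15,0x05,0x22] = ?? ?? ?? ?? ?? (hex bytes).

  after D0: wrote 3B at 0x29 = c87bf4
  after D1: wrote 5B at 0x05 = 5c05c22bea
  after D2: wrote 7B at 0x12 = e4c7fb68ac46c8
  after D3: wrote 3B at 0x02 = a7c87b
query mem[0x18]=0xc8, mem[0x09]=0xea, mem[0x15]=0x68, mem[0x05]=0x5c, mem[0x22]=0x3d

MEM[0x18,0x09,0x15,0x05,0x22] = c8 ea 68 5c 3d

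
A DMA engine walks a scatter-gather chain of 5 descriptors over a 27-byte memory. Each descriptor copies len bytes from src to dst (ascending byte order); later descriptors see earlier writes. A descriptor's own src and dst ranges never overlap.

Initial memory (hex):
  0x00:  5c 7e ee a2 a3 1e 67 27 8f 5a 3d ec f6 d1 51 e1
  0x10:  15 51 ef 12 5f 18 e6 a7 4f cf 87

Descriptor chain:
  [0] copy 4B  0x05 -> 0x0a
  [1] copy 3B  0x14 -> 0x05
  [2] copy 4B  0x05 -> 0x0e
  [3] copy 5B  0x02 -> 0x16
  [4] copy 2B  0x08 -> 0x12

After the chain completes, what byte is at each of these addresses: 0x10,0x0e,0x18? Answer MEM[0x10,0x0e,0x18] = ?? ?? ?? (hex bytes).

MEM[0x10,0x0e,0x18] = e6 5f a3

[0] 0x05->0x0a len=4 : 1e 67 27 8f
[1] 0x14->0x05 len=3 : 5f 18 e6
[2] 0x05->0x0e len=4 : 5f 18 e6 8f
[3] 0x02->0x16 len=5 : ee a2 a3 5f 18
[4] 0x08->0x12 len=2 : 8f 5a
query mem[0x10]=0xe6, mem[0x0e]=0x5f, mem[0x18]=0xa3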